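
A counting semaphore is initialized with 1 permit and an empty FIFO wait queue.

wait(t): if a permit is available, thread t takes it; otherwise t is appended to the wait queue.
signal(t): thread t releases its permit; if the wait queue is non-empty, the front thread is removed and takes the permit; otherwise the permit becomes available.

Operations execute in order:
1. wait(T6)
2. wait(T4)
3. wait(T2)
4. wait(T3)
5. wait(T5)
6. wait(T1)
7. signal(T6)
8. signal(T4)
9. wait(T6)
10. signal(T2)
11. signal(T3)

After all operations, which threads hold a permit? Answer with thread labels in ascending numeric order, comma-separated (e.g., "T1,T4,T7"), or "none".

Answer: T5

Derivation:
Step 1: wait(T6) -> count=0 queue=[] holders={T6}
Step 2: wait(T4) -> count=0 queue=[T4] holders={T6}
Step 3: wait(T2) -> count=0 queue=[T4,T2] holders={T6}
Step 4: wait(T3) -> count=0 queue=[T4,T2,T3] holders={T6}
Step 5: wait(T5) -> count=0 queue=[T4,T2,T3,T5] holders={T6}
Step 6: wait(T1) -> count=0 queue=[T4,T2,T3,T5,T1] holders={T6}
Step 7: signal(T6) -> count=0 queue=[T2,T3,T5,T1] holders={T4}
Step 8: signal(T4) -> count=0 queue=[T3,T5,T1] holders={T2}
Step 9: wait(T6) -> count=0 queue=[T3,T5,T1,T6] holders={T2}
Step 10: signal(T2) -> count=0 queue=[T5,T1,T6] holders={T3}
Step 11: signal(T3) -> count=0 queue=[T1,T6] holders={T5}
Final holders: T5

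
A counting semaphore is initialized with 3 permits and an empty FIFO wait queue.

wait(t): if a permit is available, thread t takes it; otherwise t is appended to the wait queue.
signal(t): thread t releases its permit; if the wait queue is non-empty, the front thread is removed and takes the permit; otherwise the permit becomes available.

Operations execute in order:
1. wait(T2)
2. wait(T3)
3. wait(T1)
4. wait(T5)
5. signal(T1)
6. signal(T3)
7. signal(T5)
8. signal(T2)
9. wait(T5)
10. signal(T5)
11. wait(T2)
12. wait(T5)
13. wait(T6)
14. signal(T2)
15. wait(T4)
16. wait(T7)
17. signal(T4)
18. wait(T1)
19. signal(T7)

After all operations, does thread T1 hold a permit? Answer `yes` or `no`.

Step 1: wait(T2) -> count=2 queue=[] holders={T2}
Step 2: wait(T3) -> count=1 queue=[] holders={T2,T3}
Step 3: wait(T1) -> count=0 queue=[] holders={T1,T2,T3}
Step 4: wait(T5) -> count=0 queue=[T5] holders={T1,T2,T3}
Step 5: signal(T1) -> count=0 queue=[] holders={T2,T3,T5}
Step 6: signal(T3) -> count=1 queue=[] holders={T2,T5}
Step 7: signal(T5) -> count=2 queue=[] holders={T2}
Step 8: signal(T2) -> count=3 queue=[] holders={none}
Step 9: wait(T5) -> count=2 queue=[] holders={T5}
Step 10: signal(T5) -> count=3 queue=[] holders={none}
Step 11: wait(T2) -> count=2 queue=[] holders={T2}
Step 12: wait(T5) -> count=1 queue=[] holders={T2,T5}
Step 13: wait(T6) -> count=0 queue=[] holders={T2,T5,T6}
Step 14: signal(T2) -> count=1 queue=[] holders={T5,T6}
Step 15: wait(T4) -> count=0 queue=[] holders={T4,T5,T6}
Step 16: wait(T7) -> count=0 queue=[T7] holders={T4,T5,T6}
Step 17: signal(T4) -> count=0 queue=[] holders={T5,T6,T7}
Step 18: wait(T1) -> count=0 queue=[T1] holders={T5,T6,T7}
Step 19: signal(T7) -> count=0 queue=[] holders={T1,T5,T6}
Final holders: {T1,T5,T6} -> T1 in holders

Answer: yes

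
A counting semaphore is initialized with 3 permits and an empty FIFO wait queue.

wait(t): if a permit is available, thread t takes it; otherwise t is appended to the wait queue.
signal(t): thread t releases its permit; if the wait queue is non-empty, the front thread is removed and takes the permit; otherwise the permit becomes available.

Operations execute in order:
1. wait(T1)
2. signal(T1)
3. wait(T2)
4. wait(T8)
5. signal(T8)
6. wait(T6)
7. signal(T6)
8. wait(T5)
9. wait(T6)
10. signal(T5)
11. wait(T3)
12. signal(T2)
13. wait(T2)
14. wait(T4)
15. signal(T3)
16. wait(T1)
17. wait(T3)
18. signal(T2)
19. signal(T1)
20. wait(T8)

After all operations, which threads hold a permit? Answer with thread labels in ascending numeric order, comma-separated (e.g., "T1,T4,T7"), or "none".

Answer: T3,T4,T6

Derivation:
Step 1: wait(T1) -> count=2 queue=[] holders={T1}
Step 2: signal(T1) -> count=3 queue=[] holders={none}
Step 3: wait(T2) -> count=2 queue=[] holders={T2}
Step 4: wait(T8) -> count=1 queue=[] holders={T2,T8}
Step 5: signal(T8) -> count=2 queue=[] holders={T2}
Step 6: wait(T6) -> count=1 queue=[] holders={T2,T6}
Step 7: signal(T6) -> count=2 queue=[] holders={T2}
Step 8: wait(T5) -> count=1 queue=[] holders={T2,T5}
Step 9: wait(T6) -> count=0 queue=[] holders={T2,T5,T6}
Step 10: signal(T5) -> count=1 queue=[] holders={T2,T6}
Step 11: wait(T3) -> count=0 queue=[] holders={T2,T3,T6}
Step 12: signal(T2) -> count=1 queue=[] holders={T3,T6}
Step 13: wait(T2) -> count=0 queue=[] holders={T2,T3,T6}
Step 14: wait(T4) -> count=0 queue=[T4] holders={T2,T3,T6}
Step 15: signal(T3) -> count=0 queue=[] holders={T2,T4,T6}
Step 16: wait(T1) -> count=0 queue=[T1] holders={T2,T4,T6}
Step 17: wait(T3) -> count=0 queue=[T1,T3] holders={T2,T4,T6}
Step 18: signal(T2) -> count=0 queue=[T3] holders={T1,T4,T6}
Step 19: signal(T1) -> count=0 queue=[] holders={T3,T4,T6}
Step 20: wait(T8) -> count=0 queue=[T8] holders={T3,T4,T6}
Final holders: T3,T4,T6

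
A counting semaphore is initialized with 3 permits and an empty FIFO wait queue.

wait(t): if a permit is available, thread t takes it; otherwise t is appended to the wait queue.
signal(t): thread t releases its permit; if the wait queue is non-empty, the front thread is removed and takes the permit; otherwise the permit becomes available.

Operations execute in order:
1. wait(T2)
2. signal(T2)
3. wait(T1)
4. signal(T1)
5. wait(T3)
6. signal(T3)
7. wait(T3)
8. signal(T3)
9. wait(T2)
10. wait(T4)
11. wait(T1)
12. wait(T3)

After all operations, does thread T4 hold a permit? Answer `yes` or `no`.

Step 1: wait(T2) -> count=2 queue=[] holders={T2}
Step 2: signal(T2) -> count=3 queue=[] holders={none}
Step 3: wait(T1) -> count=2 queue=[] holders={T1}
Step 4: signal(T1) -> count=3 queue=[] holders={none}
Step 5: wait(T3) -> count=2 queue=[] holders={T3}
Step 6: signal(T3) -> count=3 queue=[] holders={none}
Step 7: wait(T3) -> count=2 queue=[] holders={T3}
Step 8: signal(T3) -> count=3 queue=[] holders={none}
Step 9: wait(T2) -> count=2 queue=[] holders={T2}
Step 10: wait(T4) -> count=1 queue=[] holders={T2,T4}
Step 11: wait(T1) -> count=0 queue=[] holders={T1,T2,T4}
Step 12: wait(T3) -> count=0 queue=[T3] holders={T1,T2,T4}
Final holders: {T1,T2,T4} -> T4 in holders

Answer: yes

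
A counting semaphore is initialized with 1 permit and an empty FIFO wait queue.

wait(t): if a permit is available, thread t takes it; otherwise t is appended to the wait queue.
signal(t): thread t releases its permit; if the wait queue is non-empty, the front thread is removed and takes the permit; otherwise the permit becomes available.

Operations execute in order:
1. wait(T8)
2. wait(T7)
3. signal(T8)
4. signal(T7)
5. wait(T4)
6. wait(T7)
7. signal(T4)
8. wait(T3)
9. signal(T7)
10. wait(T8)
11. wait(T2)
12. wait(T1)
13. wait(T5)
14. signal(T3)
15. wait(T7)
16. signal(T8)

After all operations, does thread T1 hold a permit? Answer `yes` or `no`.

Step 1: wait(T8) -> count=0 queue=[] holders={T8}
Step 2: wait(T7) -> count=0 queue=[T7] holders={T8}
Step 3: signal(T8) -> count=0 queue=[] holders={T7}
Step 4: signal(T7) -> count=1 queue=[] holders={none}
Step 5: wait(T4) -> count=0 queue=[] holders={T4}
Step 6: wait(T7) -> count=0 queue=[T7] holders={T4}
Step 7: signal(T4) -> count=0 queue=[] holders={T7}
Step 8: wait(T3) -> count=0 queue=[T3] holders={T7}
Step 9: signal(T7) -> count=0 queue=[] holders={T3}
Step 10: wait(T8) -> count=0 queue=[T8] holders={T3}
Step 11: wait(T2) -> count=0 queue=[T8,T2] holders={T3}
Step 12: wait(T1) -> count=0 queue=[T8,T2,T1] holders={T3}
Step 13: wait(T5) -> count=0 queue=[T8,T2,T1,T5] holders={T3}
Step 14: signal(T3) -> count=0 queue=[T2,T1,T5] holders={T8}
Step 15: wait(T7) -> count=0 queue=[T2,T1,T5,T7] holders={T8}
Step 16: signal(T8) -> count=0 queue=[T1,T5,T7] holders={T2}
Final holders: {T2} -> T1 not in holders

Answer: no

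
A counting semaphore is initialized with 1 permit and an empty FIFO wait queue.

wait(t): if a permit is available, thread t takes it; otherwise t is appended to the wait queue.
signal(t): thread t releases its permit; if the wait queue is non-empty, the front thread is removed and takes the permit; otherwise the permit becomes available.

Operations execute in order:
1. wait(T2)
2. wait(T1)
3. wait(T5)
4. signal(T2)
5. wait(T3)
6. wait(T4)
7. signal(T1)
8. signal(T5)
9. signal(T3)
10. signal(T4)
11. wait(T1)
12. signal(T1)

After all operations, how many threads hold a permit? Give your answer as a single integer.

Answer: 0

Derivation:
Step 1: wait(T2) -> count=0 queue=[] holders={T2}
Step 2: wait(T1) -> count=0 queue=[T1] holders={T2}
Step 3: wait(T5) -> count=0 queue=[T1,T5] holders={T2}
Step 4: signal(T2) -> count=0 queue=[T5] holders={T1}
Step 5: wait(T3) -> count=0 queue=[T5,T3] holders={T1}
Step 6: wait(T4) -> count=0 queue=[T5,T3,T4] holders={T1}
Step 7: signal(T1) -> count=0 queue=[T3,T4] holders={T5}
Step 8: signal(T5) -> count=0 queue=[T4] holders={T3}
Step 9: signal(T3) -> count=0 queue=[] holders={T4}
Step 10: signal(T4) -> count=1 queue=[] holders={none}
Step 11: wait(T1) -> count=0 queue=[] holders={T1}
Step 12: signal(T1) -> count=1 queue=[] holders={none}
Final holders: {none} -> 0 thread(s)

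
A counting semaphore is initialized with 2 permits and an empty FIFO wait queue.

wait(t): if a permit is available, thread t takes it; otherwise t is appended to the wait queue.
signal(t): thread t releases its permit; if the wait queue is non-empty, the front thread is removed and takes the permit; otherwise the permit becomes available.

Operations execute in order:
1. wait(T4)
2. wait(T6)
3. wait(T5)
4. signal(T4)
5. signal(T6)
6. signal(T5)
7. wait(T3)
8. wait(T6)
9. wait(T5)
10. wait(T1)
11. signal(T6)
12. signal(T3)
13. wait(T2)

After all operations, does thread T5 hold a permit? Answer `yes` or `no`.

Step 1: wait(T4) -> count=1 queue=[] holders={T4}
Step 2: wait(T6) -> count=0 queue=[] holders={T4,T6}
Step 3: wait(T5) -> count=0 queue=[T5] holders={T4,T6}
Step 4: signal(T4) -> count=0 queue=[] holders={T5,T6}
Step 5: signal(T6) -> count=1 queue=[] holders={T5}
Step 6: signal(T5) -> count=2 queue=[] holders={none}
Step 7: wait(T3) -> count=1 queue=[] holders={T3}
Step 8: wait(T6) -> count=0 queue=[] holders={T3,T6}
Step 9: wait(T5) -> count=0 queue=[T5] holders={T3,T6}
Step 10: wait(T1) -> count=0 queue=[T5,T1] holders={T3,T6}
Step 11: signal(T6) -> count=0 queue=[T1] holders={T3,T5}
Step 12: signal(T3) -> count=0 queue=[] holders={T1,T5}
Step 13: wait(T2) -> count=0 queue=[T2] holders={T1,T5}
Final holders: {T1,T5} -> T5 in holders

Answer: yes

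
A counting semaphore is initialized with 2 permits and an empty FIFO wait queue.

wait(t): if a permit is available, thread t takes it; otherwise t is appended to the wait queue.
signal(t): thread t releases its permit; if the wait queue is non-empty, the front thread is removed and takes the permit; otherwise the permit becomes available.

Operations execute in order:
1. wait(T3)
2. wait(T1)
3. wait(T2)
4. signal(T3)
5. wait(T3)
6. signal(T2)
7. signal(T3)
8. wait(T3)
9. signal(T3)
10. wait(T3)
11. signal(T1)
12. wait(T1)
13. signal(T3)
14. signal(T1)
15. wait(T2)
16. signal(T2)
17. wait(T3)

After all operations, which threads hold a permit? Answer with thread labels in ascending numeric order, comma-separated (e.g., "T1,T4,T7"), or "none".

Step 1: wait(T3) -> count=1 queue=[] holders={T3}
Step 2: wait(T1) -> count=0 queue=[] holders={T1,T3}
Step 3: wait(T2) -> count=0 queue=[T2] holders={T1,T3}
Step 4: signal(T3) -> count=0 queue=[] holders={T1,T2}
Step 5: wait(T3) -> count=0 queue=[T3] holders={T1,T2}
Step 6: signal(T2) -> count=0 queue=[] holders={T1,T3}
Step 7: signal(T3) -> count=1 queue=[] holders={T1}
Step 8: wait(T3) -> count=0 queue=[] holders={T1,T3}
Step 9: signal(T3) -> count=1 queue=[] holders={T1}
Step 10: wait(T3) -> count=0 queue=[] holders={T1,T3}
Step 11: signal(T1) -> count=1 queue=[] holders={T3}
Step 12: wait(T1) -> count=0 queue=[] holders={T1,T3}
Step 13: signal(T3) -> count=1 queue=[] holders={T1}
Step 14: signal(T1) -> count=2 queue=[] holders={none}
Step 15: wait(T2) -> count=1 queue=[] holders={T2}
Step 16: signal(T2) -> count=2 queue=[] holders={none}
Step 17: wait(T3) -> count=1 queue=[] holders={T3}
Final holders: T3

Answer: T3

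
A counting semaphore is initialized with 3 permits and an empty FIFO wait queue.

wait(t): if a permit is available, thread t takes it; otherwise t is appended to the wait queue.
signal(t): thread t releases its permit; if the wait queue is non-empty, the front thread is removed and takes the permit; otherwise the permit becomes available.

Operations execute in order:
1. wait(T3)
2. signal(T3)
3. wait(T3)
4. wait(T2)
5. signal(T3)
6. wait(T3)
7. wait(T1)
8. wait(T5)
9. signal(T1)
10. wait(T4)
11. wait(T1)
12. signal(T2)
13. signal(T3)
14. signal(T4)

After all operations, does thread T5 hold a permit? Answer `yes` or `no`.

Step 1: wait(T3) -> count=2 queue=[] holders={T3}
Step 2: signal(T3) -> count=3 queue=[] holders={none}
Step 3: wait(T3) -> count=2 queue=[] holders={T3}
Step 4: wait(T2) -> count=1 queue=[] holders={T2,T3}
Step 5: signal(T3) -> count=2 queue=[] holders={T2}
Step 6: wait(T3) -> count=1 queue=[] holders={T2,T3}
Step 7: wait(T1) -> count=0 queue=[] holders={T1,T2,T3}
Step 8: wait(T5) -> count=0 queue=[T5] holders={T1,T2,T3}
Step 9: signal(T1) -> count=0 queue=[] holders={T2,T3,T5}
Step 10: wait(T4) -> count=0 queue=[T4] holders={T2,T3,T5}
Step 11: wait(T1) -> count=0 queue=[T4,T1] holders={T2,T3,T5}
Step 12: signal(T2) -> count=0 queue=[T1] holders={T3,T4,T5}
Step 13: signal(T3) -> count=0 queue=[] holders={T1,T4,T5}
Step 14: signal(T4) -> count=1 queue=[] holders={T1,T5}
Final holders: {T1,T5} -> T5 in holders

Answer: yes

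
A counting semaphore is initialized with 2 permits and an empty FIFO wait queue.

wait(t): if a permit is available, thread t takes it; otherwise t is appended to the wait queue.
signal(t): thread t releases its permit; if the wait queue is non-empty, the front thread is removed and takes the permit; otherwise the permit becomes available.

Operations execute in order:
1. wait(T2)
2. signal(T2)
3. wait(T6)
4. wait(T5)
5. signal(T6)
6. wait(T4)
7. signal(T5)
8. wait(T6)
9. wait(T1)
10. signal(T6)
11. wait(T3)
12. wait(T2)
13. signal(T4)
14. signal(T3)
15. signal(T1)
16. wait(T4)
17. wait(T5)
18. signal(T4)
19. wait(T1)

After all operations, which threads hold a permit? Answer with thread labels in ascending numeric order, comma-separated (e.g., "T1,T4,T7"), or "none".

Step 1: wait(T2) -> count=1 queue=[] holders={T2}
Step 2: signal(T2) -> count=2 queue=[] holders={none}
Step 3: wait(T6) -> count=1 queue=[] holders={T6}
Step 4: wait(T5) -> count=0 queue=[] holders={T5,T6}
Step 5: signal(T6) -> count=1 queue=[] holders={T5}
Step 6: wait(T4) -> count=0 queue=[] holders={T4,T5}
Step 7: signal(T5) -> count=1 queue=[] holders={T4}
Step 8: wait(T6) -> count=0 queue=[] holders={T4,T6}
Step 9: wait(T1) -> count=0 queue=[T1] holders={T4,T6}
Step 10: signal(T6) -> count=0 queue=[] holders={T1,T4}
Step 11: wait(T3) -> count=0 queue=[T3] holders={T1,T4}
Step 12: wait(T2) -> count=0 queue=[T3,T2] holders={T1,T4}
Step 13: signal(T4) -> count=0 queue=[T2] holders={T1,T3}
Step 14: signal(T3) -> count=0 queue=[] holders={T1,T2}
Step 15: signal(T1) -> count=1 queue=[] holders={T2}
Step 16: wait(T4) -> count=0 queue=[] holders={T2,T4}
Step 17: wait(T5) -> count=0 queue=[T5] holders={T2,T4}
Step 18: signal(T4) -> count=0 queue=[] holders={T2,T5}
Step 19: wait(T1) -> count=0 queue=[T1] holders={T2,T5}
Final holders: T2,T5

Answer: T2,T5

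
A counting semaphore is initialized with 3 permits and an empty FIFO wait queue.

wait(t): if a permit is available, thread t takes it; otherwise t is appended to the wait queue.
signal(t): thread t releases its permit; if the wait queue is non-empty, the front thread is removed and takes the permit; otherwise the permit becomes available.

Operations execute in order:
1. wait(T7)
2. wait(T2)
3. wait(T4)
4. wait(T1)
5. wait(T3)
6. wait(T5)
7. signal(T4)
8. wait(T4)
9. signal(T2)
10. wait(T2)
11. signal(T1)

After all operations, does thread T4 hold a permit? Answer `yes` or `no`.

Step 1: wait(T7) -> count=2 queue=[] holders={T7}
Step 2: wait(T2) -> count=1 queue=[] holders={T2,T7}
Step 3: wait(T4) -> count=0 queue=[] holders={T2,T4,T7}
Step 4: wait(T1) -> count=0 queue=[T1] holders={T2,T4,T7}
Step 5: wait(T3) -> count=0 queue=[T1,T3] holders={T2,T4,T7}
Step 6: wait(T5) -> count=0 queue=[T1,T3,T5] holders={T2,T4,T7}
Step 7: signal(T4) -> count=0 queue=[T3,T5] holders={T1,T2,T7}
Step 8: wait(T4) -> count=0 queue=[T3,T5,T4] holders={T1,T2,T7}
Step 9: signal(T2) -> count=0 queue=[T5,T4] holders={T1,T3,T7}
Step 10: wait(T2) -> count=0 queue=[T5,T4,T2] holders={T1,T3,T7}
Step 11: signal(T1) -> count=0 queue=[T4,T2] holders={T3,T5,T7}
Final holders: {T3,T5,T7} -> T4 not in holders

Answer: no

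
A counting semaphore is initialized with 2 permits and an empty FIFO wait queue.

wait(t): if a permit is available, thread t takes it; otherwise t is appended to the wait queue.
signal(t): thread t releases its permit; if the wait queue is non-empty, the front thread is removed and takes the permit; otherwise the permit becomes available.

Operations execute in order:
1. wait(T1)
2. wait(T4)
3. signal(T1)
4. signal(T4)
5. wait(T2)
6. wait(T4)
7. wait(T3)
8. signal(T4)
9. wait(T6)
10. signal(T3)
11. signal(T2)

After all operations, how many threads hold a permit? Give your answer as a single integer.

Step 1: wait(T1) -> count=1 queue=[] holders={T1}
Step 2: wait(T4) -> count=0 queue=[] holders={T1,T4}
Step 3: signal(T1) -> count=1 queue=[] holders={T4}
Step 4: signal(T4) -> count=2 queue=[] holders={none}
Step 5: wait(T2) -> count=1 queue=[] holders={T2}
Step 6: wait(T4) -> count=0 queue=[] holders={T2,T4}
Step 7: wait(T3) -> count=0 queue=[T3] holders={T2,T4}
Step 8: signal(T4) -> count=0 queue=[] holders={T2,T3}
Step 9: wait(T6) -> count=0 queue=[T6] holders={T2,T3}
Step 10: signal(T3) -> count=0 queue=[] holders={T2,T6}
Step 11: signal(T2) -> count=1 queue=[] holders={T6}
Final holders: {T6} -> 1 thread(s)

Answer: 1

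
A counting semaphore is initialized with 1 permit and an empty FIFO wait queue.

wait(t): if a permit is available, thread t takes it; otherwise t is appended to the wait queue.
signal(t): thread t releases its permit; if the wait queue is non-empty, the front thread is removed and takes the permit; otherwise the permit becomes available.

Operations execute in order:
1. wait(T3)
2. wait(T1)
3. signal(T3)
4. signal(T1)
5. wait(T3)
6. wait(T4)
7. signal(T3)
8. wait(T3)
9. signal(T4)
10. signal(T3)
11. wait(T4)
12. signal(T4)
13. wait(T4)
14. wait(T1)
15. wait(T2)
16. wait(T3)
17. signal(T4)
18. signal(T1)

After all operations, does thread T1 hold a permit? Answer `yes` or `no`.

Answer: no

Derivation:
Step 1: wait(T3) -> count=0 queue=[] holders={T3}
Step 2: wait(T1) -> count=0 queue=[T1] holders={T3}
Step 3: signal(T3) -> count=0 queue=[] holders={T1}
Step 4: signal(T1) -> count=1 queue=[] holders={none}
Step 5: wait(T3) -> count=0 queue=[] holders={T3}
Step 6: wait(T4) -> count=0 queue=[T4] holders={T3}
Step 7: signal(T3) -> count=0 queue=[] holders={T4}
Step 8: wait(T3) -> count=0 queue=[T3] holders={T4}
Step 9: signal(T4) -> count=0 queue=[] holders={T3}
Step 10: signal(T3) -> count=1 queue=[] holders={none}
Step 11: wait(T4) -> count=0 queue=[] holders={T4}
Step 12: signal(T4) -> count=1 queue=[] holders={none}
Step 13: wait(T4) -> count=0 queue=[] holders={T4}
Step 14: wait(T1) -> count=0 queue=[T1] holders={T4}
Step 15: wait(T2) -> count=0 queue=[T1,T2] holders={T4}
Step 16: wait(T3) -> count=0 queue=[T1,T2,T3] holders={T4}
Step 17: signal(T4) -> count=0 queue=[T2,T3] holders={T1}
Step 18: signal(T1) -> count=0 queue=[T3] holders={T2}
Final holders: {T2} -> T1 not in holders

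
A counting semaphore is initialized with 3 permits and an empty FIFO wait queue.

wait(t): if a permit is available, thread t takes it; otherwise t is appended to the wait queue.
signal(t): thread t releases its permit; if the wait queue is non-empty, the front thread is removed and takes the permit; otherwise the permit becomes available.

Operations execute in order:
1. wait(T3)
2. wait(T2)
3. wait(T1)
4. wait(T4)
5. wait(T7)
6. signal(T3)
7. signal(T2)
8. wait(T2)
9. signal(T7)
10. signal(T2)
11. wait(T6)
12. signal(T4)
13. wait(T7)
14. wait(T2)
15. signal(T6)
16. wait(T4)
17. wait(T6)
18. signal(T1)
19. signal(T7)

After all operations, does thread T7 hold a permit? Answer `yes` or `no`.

Step 1: wait(T3) -> count=2 queue=[] holders={T3}
Step 2: wait(T2) -> count=1 queue=[] holders={T2,T3}
Step 3: wait(T1) -> count=0 queue=[] holders={T1,T2,T3}
Step 4: wait(T4) -> count=0 queue=[T4] holders={T1,T2,T3}
Step 5: wait(T7) -> count=0 queue=[T4,T7] holders={T1,T2,T3}
Step 6: signal(T3) -> count=0 queue=[T7] holders={T1,T2,T4}
Step 7: signal(T2) -> count=0 queue=[] holders={T1,T4,T7}
Step 8: wait(T2) -> count=0 queue=[T2] holders={T1,T4,T7}
Step 9: signal(T7) -> count=0 queue=[] holders={T1,T2,T4}
Step 10: signal(T2) -> count=1 queue=[] holders={T1,T4}
Step 11: wait(T6) -> count=0 queue=[] holders={T1,T4,T6}
Step 12: signal(T4) -> count=1 queue=[] holders={T1,T6}
Step 13: wait(T7) -> count=0 queue=[] holders={T1,T6,T7}
Step 14: wait(T2) -> count=0 queue=[T2] holders={T1,T6,T7}
Step 15: signal(T6) -> count=0 queue=[] holders={T1,T2,T7}
Step 16: wait(T4) -> count=0 queue=[T4] holders={T1,T2,T7}
Step 17: wait(T6) -> count=0 queue=[T4,T6] holders={T1,T2,T7}
Step 18: signal(T1) -> count=0 queue=[T6] holders={T2,T4,T7}
Step 19: signal(T7) -> count=0 queue=[] holders={T2,T4,T6}
Final holders: {T2,T4,T6} -> T7 not in holders

Answer: no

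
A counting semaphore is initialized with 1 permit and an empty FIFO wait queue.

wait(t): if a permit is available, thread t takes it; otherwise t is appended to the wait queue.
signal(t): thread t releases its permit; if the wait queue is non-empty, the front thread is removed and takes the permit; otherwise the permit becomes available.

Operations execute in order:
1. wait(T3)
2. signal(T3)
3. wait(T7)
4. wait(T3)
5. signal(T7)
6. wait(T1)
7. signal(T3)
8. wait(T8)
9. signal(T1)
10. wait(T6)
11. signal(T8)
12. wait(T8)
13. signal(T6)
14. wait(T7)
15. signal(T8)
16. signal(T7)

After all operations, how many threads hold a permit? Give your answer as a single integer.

Answer: 0

Derivation:
Step 1: wait(T3) -> count=0 queue=[] holders={T3}
Step 2: signal(T3) -> count=1 queue=[] holders={none}
Step 3: wait(T7) -> count=0 queue=[] holders={T7}
Step 4: wait(T3) -> count=0 queue=[T3] holders={T7}
Step 5: signal(T7) -> count=0 queue=[] holders={T3}
Step 6: wait(T1) -> count=0 queue=[T1] holders={T3}
Step 7: signal(T3) -> count=0 queue=[] holders={T1}
Step 8: wait(T8) -> count=0 queue=[T8] holders={T1}
Step 9: signal(T1) -> count=0 queue=[] holders={T8}
Step 10: wait(T6) -> count=0 queue=[T6] holders={T8}
Step 11: signal(T8) -> count=0 queue=[] holders={T6}
Step 12: wait(T8) -> count=0 queue=[T8] holders={T6}
Step 13: signal(T6) -> count=0 queue=[] holders={T8}
Step 14: wait(T7) -> count=0 queue=[T7] holders={T8}
Step 15: signal(T8) -> count=0 queue=[] holders={T7}
Step 16: signal(T7) -> count=1 queue=[] holders={none}
Final holders: {none} -> 0 thread(s)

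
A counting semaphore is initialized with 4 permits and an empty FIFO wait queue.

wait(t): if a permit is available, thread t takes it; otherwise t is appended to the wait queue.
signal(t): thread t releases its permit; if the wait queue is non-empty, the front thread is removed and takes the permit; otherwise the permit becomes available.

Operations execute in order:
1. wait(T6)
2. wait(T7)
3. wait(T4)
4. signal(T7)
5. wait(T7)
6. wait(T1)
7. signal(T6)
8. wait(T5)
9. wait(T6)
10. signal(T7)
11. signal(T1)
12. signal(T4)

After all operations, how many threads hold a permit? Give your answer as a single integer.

Step 1: wait(T6) -> count=3 queue=[] holders={T6}
Step 2: wait(T7) -> count=2 queue=[] holders={T6,T7}
Step 3: wait(T4) -> count=1 queue=[] holders={T4,T6,T7}
Step 4: signal(T7) -> count=2 queue=[] holders={T4,T6}
Step 5: wait(T7) -> count=1 queue=[] holders={T4,T6,T7}
Step 6: wait(T1) -> count=0 queue=[] holders={T1,T4,T6,T7}
Step 7: signal(T6) -> count=1 queue=[] holders={T1,T4,T7}
Step 8: wait(T5) -> count=0 queue=[] holders={T1,T4,T5,T7}
Step 9: wait(T6) -> count=0 queue=[T6] holders={T1,T4,T5,T7}
Step 10: signal(T7) -> count=0 queue=[] holders={T1,T4,T5,T6}
Step 11: signal(T1) -> count=1 queue=[] holders={T4,T5,T6}
Step 12: signal(T4) -> count=2 queue=[] holders={T5,T6}
Final holders: {T5,T6} -> 2 thread(s)

Answer: 2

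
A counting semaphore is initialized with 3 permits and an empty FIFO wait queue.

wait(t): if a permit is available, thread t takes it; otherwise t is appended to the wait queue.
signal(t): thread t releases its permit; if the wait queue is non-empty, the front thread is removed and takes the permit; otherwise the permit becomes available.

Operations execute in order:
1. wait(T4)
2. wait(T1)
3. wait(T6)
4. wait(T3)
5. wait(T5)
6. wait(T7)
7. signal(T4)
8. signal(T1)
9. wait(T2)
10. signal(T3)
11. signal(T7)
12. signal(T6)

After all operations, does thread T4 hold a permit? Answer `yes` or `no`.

Step 1: wait(T4) -> count=2 queue=[] holders={T4}
Step 2: wait(T1) -> count=1 queue=[] holders={T1,T4}
Step 3: wait(T6) -> count=0 queue=[] holders={T1,T4,T6}
Step 4: wait(T3) -> count=0 queue=[T3] holders={T1,T4,T6}
Step 5: wait(T5) -> count=0 queue=[T3,T5] holders={T1,T4,T6}
Step 6: wait(T7) -> count=0 queue=[T3,T5,T7] holders={T1,T4,T6}
Step 7: signal(T4) -> count=0 queue=[T5,T7] holders={T1,T3,T6}
Step 8: signal(T1) -> count=0 queue=[T7] holders={T3,T5,T6}
Step 9: wait(T2) -> count=0 queue=[T7,T2] holders={T3,T5,T6}
Step 10: signal(T3) -> count=0 queue=[T2] holders={T5,T6,T7}
Step 11: signal(T7) -> count=0 queue=[] holders={T2,T5,T6}
Step 12: signal(T6) -> count=1 queue=[] holders={T2,T5}
Final holders: {T2,T5} -> T4 not in holders

Answer: no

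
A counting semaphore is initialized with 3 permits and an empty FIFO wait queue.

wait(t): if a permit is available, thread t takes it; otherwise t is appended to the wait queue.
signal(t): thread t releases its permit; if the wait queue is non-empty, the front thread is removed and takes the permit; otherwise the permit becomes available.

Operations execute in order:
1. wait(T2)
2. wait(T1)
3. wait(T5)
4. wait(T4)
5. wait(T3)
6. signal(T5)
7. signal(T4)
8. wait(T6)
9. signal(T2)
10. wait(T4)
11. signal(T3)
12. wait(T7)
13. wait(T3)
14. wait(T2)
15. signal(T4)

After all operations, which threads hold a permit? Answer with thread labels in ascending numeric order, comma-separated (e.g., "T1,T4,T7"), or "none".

Answer: T1,T6,T7

Derivation:
Step 1: wait(T2) -> count=2 queue=[] holders={T2}
Step 2: wait(T1) -> count=1 queue=[] holders={T1,T2}
Step 3: wait(T5) -> count=0 queue=[] holders={T1,T2,T5}
Step 4: wait(T4) -> count=0 queue=[T4] holders={T1,T2,T5}
Step 5: wait(T3) -> count=0 queue=[T4,T3] holders={T1,T2,T5}
Step 6: signal(T5) -> count=0 queue=[T3] holders={T1,T2,T4}
Step 7: signal(T4) -> count=0 queue=[] holders={T1,T2,T3}
Step 8: wait(T6) -> count=0 queue=[T6] holders={T1,T2,T3}
Step 9: signal(T2) -> count=0 queue=[] holders={T1,T3,T6}
Step 10: wait(T4) -> count=0 queue=[T4] holders={T1,T3,T6}
Step 11: signal(T3) -> count=0 queue=[] holders={T1,T4,T6}
Step 12: wait(T7) -> count=0 queue=[T7] holders={T1,T4,T6}
Step 13: wait(T3) -> count=0 queue=[T7,T3] holders={T1,T4,T6}
Step 14: wait(T2) -> count=0 queue=[T7,T3,T2] holders={T1,T4,T6}
Step 15: signal(T4) -> count=0 queue=[T3,T2] holders={T1,T6,T7}
Final holders: T1,T6,T7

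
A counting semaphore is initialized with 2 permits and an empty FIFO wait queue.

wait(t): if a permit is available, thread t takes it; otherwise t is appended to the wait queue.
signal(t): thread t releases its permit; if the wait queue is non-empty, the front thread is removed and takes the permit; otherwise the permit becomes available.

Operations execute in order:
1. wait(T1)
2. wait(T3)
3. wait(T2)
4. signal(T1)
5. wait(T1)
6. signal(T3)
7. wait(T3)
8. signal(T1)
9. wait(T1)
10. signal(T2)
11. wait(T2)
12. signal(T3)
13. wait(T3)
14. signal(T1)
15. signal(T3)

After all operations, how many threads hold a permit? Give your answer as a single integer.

Step 1: wait(T1) -> count=1 queue=[] holders={T1}
Step 2: wait(T3) -> count=0 queue=[] holders={T1,T3}
Step 3: wait(T2) -> count=0 queue=[T2] holders={T1,T3}
Step 4: signal(T1) -> count=0 queue=[] holders={T2,T3}
Step 5: wait(T1) -> count=0 queue=[T1] holders={T2,T3}
Step 6: signal(T3) -> count=0 queue=[] holders={T1,T2}
Step 7: wait(T3) -> count=0 queue=[T3] holders={T1,T2}
Step 8: signal(T1) -> count=0 queue=[] holders={T2,T3}
Step 9: wait(T1) -> count=0 queue=[T1] holders={T2,T3}
Step 10: signal(T2) -> count=0 queue=[] holders={T1,T3}
Step 11: wait(T2) -> count=0 queue=[T2] holders={T1,T3}
Step 12: signal(T3) -> count=0 queue=[] holders={T1,T2}
Step 13: wait(T3) -> count=0 queue=[T3] holders={T1,T2}
Step 14: signal(T1) -> count=0 queue=[] holders={T2,T3}
Step 15: signal(T3) -> count=1 queue=[] holders={T2}
Final holders: {T2} -> 1 thread(s)

Answer: 1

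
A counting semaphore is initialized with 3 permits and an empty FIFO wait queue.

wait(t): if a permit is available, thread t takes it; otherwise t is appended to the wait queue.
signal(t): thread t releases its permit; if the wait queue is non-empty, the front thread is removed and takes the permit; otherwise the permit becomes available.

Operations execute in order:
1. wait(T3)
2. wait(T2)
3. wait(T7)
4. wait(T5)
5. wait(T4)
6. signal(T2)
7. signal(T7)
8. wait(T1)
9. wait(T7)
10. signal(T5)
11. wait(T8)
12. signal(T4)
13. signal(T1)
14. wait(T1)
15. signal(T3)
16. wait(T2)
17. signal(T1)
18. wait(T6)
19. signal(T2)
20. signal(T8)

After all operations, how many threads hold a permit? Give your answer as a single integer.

Answer: 2

Derivation:
Step 1: wait(T3) -> count=2 queue=[] holders={T3}
Step 2: wait(T2) -> count=1 queue=[] holders={T2,T3}
Step 3: wait(T7) -> count=0 queue=[] holders={T2,T3,T7}
Step 4: wait(T5) -> count=0 queue=[T5] holders={T2,T3,T7}
Step 5: wait(T4) -> count=0 queue=[T5,T4] holders={T2,T3,T7}
Step 6: signal(T2) -> count=0 queue=[T4] holders={T3,T5,T7}
Step 7: signal(T7) -> count=0 queue=[] holders={T3,T4,T5}
Step 8: wait(T1) -> count=0 queue=[T1] holders={T3,T4,T5}
Step 9: wait(T7) -> count=0 queue=[T1,T7] holders={T3,T4,T5}
Step 10: signal(T5) -> count=0 queue=[T7] holders={T1,T3,T4}
Step 11: wait(T8) -> count=0 queue=[T7,T8] holders={T1,T3,T4}
Step 12: signal(T4) -> count=0 queue=[T8] holders={T1,T3,T7}
Step 13: signal(T1) -> count=0 queue=[] holders={T3,T7,T8}
Step 14: wait(T1) -> count=0 queue=[T1] holders={T3,T7,T8}
Step 15: signal(T3) -> count=0 queue=[] holders={T1,T7,T8}
Step 16: wait(T2) -> count=0 queue=[T2] holders={T1,T7,T8}
Step 17: signal(T1) -> count=0 queue=[] holders={T2,T7,T8}
Step 18: wait(T6) -> count=0 queue=[T6] holders={T2,T7,T8}
Step 19: signal(T2) -> count=0 queue=[] holders={T6,T7,T8}
Step 20: signal(T8) -> count=1 queue=[] holders={T6,T7}
Final holders: {T6,T7} -> 2 thread(s)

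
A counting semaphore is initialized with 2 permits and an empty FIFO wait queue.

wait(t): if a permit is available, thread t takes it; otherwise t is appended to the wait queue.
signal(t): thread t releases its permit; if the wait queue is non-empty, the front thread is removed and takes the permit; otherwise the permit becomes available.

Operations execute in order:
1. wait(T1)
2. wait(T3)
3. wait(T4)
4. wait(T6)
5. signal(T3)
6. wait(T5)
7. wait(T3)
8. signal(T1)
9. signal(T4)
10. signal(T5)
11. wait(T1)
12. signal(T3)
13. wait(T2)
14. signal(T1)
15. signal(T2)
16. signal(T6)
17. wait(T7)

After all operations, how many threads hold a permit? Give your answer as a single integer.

Answer: 1

Derivation:
Step 1: wait(T1) -> count=1 queue=[] holders={T1}
Step 2: wait(T3) -> count=0 queue=[] holders={T1,T3}
Step 3: wait(T4) -> count=0 queue=[T4] holders={T1,T3}
Step 4: wait(T6) -> count=0 queue=[T4,T6] holders={T1,T3}
Step 5: signal(T3) -> count=0 queue=[T6] holders={T1,T4}
Step 6: wait(T5) -> count=0 queue=[T6,T5] holders={T1,T4}
Step 7: wait(T3) -> count=0 queue=[T6,T5,T3] holders={T1,T4}
Step 8: signal(T1) -> count=0 queue=[T5,T3] holders={T4,T6}
Step 9: signal(T4) -> count=0 queue=[T3] holders={T5,T6}
Step 10: signal(T5) -> count=0 queue=[] holders={T3,T6}
Step 11: wait(T1) -> count=0 queue=[T1] holders={T3,T6}
Step 12: signal(T3) -> count=0 queue=[] holders={T1,T6}
Step 13: wait(T2) -> count=0 queue=[T2] holders={T1,T6}
Step 14: signal(T1) -> count=0 queue=[] holders={T2,T6}
Step 15: signal(T2) -> count=1 queue=[] holders={T6}
Step 16: signal(T6) -> count=2 queue=[] holders={none}
Step 17: wait(T7) -> count=1 queue=[] holders={T7}
Final holders: {T7} -> 1 thread(s)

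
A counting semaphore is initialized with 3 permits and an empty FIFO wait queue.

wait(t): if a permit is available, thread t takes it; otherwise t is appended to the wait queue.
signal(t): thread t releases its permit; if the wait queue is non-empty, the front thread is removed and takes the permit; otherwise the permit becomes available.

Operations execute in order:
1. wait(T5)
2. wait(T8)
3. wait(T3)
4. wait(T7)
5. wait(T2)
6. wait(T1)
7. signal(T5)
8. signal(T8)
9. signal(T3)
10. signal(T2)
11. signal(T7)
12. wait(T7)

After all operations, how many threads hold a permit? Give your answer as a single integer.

Answer: 2

Derivation:
Step 1: wait(T5) -> count=2 queue=[] holders={T5}
Step 2: wait(T8) -> count=1 queue=[] holders={T5,T8}
Step 3: wait(T3) -> count=0 queue=[] holders={T3,T5,T8}
Step 4: wait(T7) -> count=0 queue=[T7] holders={T3,T5,T8}
Step 5: wait(T2) -> count=0 queue=[T7,T2] holders={T3,T5,T8}
Step 6: wait(T1) -> count=0 queue=[T7,T2,T1] holders={T3,T5,T8}
Step 7: signal(T5) -> count=0 queue=[T2,T1] holders={T3,T7,T8}
Step 8: signal(T8) -> count=0 queue=[T1] holders={T2,T3,T7}
Step 9: signal(T3) -> count=0 queue=[] holders={T1,T2,T7}
Step 10: signal(T2) -> count=1 queue=[] holders={T1,T7}
Step 11: signal(T7) -> count=2 queue=[] holders={T1}
Step 12: wait(T7) -> count=1 queue=[] holders={T1,T7}
Final holders: {T1,T7} -> 2 thread(s)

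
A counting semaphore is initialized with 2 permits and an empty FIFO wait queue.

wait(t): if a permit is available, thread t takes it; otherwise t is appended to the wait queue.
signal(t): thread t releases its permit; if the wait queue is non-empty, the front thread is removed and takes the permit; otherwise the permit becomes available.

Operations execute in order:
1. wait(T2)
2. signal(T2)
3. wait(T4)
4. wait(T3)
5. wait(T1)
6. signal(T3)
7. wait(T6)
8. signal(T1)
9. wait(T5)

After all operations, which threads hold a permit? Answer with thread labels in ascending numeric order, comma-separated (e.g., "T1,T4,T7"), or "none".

Answer: T4,T6

Derivation:
Step 1: wait(T2) -> count=1 queue=[] holders={T2}
Step 2: signal(T2) -> count=2 queue=[] holders={none}
Step 3: wait(T4) -> count=1 queue=[] holders={T4}
Step 4: wait(T3) -> count=0 queue=[] holders={T3,T4}
Step 5: wait(T1) -> count=0 queue=[T1] holders={T3,T4}
Step 6: signal(T3) -> count=0 queue=[] holders={T1,T4}
Step 7: wait(T6) -> count=0 queue=[T6] holders={T1,T4}
Step 8: signal(T1) -> count=0 queue=[] holders={T4,T6}
Step 9: wait(T5) -> count=0 queue=[T5] holders={T4,T6}
Final holders: T4,T6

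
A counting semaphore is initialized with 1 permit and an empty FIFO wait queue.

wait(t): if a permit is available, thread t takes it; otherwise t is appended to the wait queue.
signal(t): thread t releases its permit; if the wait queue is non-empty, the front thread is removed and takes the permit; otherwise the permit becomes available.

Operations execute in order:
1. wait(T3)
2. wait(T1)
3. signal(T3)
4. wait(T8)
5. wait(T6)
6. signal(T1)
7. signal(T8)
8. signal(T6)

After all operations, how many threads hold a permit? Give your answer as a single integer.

Answer: 0

Derivation:
Step 1: wait(T3) -> count=0 queue=[] holders={T3}
Step 2: wait(T1) -> count=0 queue=[T1] holders={T3}
Step 3: signal(T3) -> count=0 queue=[] holders={T1}
Step 4: wait(T8) -> count=0 queue=[T8] holders={T1}
Step 5: wait(T6) -> count=0 queue=[T8,T6] holders={T1}
Step 6: signal(T1) -> count=0 queue=[T6] holders={T8}
Step 7: signal(T8) -> count=0 queue=[] holders={T6}
Step 8: signal(T6) -> count=1 queue=[] holders={none}
Final holders: {none} -> 0 thread(s)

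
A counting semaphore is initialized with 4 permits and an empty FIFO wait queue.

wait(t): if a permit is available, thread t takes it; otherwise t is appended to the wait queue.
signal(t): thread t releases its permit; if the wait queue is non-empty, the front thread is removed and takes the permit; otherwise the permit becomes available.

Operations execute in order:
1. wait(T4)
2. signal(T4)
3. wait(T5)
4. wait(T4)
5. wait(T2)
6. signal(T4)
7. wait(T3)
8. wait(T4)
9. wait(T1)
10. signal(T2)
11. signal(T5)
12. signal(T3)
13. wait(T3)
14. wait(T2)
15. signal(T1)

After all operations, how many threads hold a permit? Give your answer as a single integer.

Answer: 3

Derivation:
Step 1: wait(T4) -> count=3 queue=[] holders={T4}
Step 2: signal(T4) -> count=4 queue=[] holders={none}
Step 3: wait(T5) -> count=3 queue=[] holders={T5}
Step 4: wait(T4) -> count=2 queue=[] holders={T4,T5}
Step 5: wait(T2) -> count=1 queue=[] holders={T2,T4,T5}
Step 6: signal(T4) -> count=2 queue=[] holders={T2,T5}
Step 7: wait(T3) -> count=1 queue=[] holders={T2,T3,T5}
Step 8: wait(T4) -> count=0 queue=[] holders={T2,T3,T4,T5}
Step 9: wait(T1) -> count=0 queue=[T1] holders={T2,T3,T4,T5}
Step 10: signal(T2) -> count=0 queue=[] holders={T1,T3,T4,T5}
Step 11: signal(T5) -> count=1 queue=[] holders={T1,T3,T4}
Step 12: signal(T3) -> count=2 queue=[] holders={T1,T4}
Step 13: wait(T3) -> count=1 queue=[] holders={T1,T3,T4}
Step 14: wait(T2) -> count=0 queue=[] holders={T1,T2,T3,T4}
Step 15: signal(T1) -> count=1 queue=[] holders={T2,T3,T4}
Final holders: {T2,T3,T4} -> 3 thread(s)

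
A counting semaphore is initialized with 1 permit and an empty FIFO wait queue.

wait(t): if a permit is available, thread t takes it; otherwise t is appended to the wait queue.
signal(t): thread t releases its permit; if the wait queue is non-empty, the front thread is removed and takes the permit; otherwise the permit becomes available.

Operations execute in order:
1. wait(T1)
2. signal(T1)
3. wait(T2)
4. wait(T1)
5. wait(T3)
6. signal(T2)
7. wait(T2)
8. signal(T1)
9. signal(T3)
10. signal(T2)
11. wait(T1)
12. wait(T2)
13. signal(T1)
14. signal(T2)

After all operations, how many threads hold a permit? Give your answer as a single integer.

Step 1: wait(T1) -> count=0 queue=[] holders={T1}
Step 2: signal(T1) -> count=1 queue=[] holders={none}
Step 3: wait(T2) -> count=0 queue=[] holders={T2}
Step 4: wait(T1) -> count=0 queue=[T1] holders={T2}
Step 5: wait(T3) -> count=0 queue=[T1,T3] holders={T2}
Step 6: signal(T2) -> count=0 queue=[T3] holders={T1}
Step 7: wait(T2) -> count=0 queue=[T3,T2] holders={T1}
Step 8: signal(T1) -> count=0 queue=[T2] holders={T3}
Step 9: signal(T3) -> count=0 queue=[] holders={T2}
Step 10: signal(T2) -> count=1 queue=[] holders={none}
Step 11: wait(T1) -> count=0 queue=[] holders={T1}
Step 12: wait(T2) -> count=0 queue=[T2] holders={T1}
Step 13: signal(T1) -> count=0 queue=[] holders={T2}
Step 14: signal(T2) -> count=1 queue=[] holders={none}
Final holders: {none} -> 0 thread(s)

Answer: 0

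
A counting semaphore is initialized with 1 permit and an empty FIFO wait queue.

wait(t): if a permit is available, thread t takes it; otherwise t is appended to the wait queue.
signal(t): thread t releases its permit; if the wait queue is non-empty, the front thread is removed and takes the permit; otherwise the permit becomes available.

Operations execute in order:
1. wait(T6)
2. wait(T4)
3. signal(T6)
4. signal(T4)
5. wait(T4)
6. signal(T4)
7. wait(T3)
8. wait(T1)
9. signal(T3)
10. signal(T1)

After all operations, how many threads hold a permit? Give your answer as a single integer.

Answer: 0

Derivation:
Step 1: wait(T6) -> count=0 queue=[] holders={T6}
Step 2: wait(T4) -> count=0 queue=[T4] holders={T6}
Step 3: signal(T6) -> count=0 queue=[] holders={T4}
Step 4: signal(T4) -> count=1 queue=[] holders={none}
Step 5: wait(T4) -> count=0 queue=[] holders={T4}
Step 6: signal(T4) -> count=1 queue=[] holders={none}
Step 7: wait(T3) -> count=0 queue=[] holders={T3}
Step 8: wait(T1) -> count=0 queue=[T1] holders={T3}
Step 9: signal(T3) -> count=0 queue=[] holders={T1}
Step 10: signal(T1) -> count=1 queue=[] holders={none}
Final holders: {none} -> 0 thread(s)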